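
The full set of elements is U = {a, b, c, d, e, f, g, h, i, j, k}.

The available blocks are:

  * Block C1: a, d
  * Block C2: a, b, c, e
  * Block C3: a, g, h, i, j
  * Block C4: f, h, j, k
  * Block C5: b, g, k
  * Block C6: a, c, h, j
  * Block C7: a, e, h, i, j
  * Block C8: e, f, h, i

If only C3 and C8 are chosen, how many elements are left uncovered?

Union of C3, C8 = {a, e, f, g, h, i, j}.
Not covered: b, c, d, k — 4 elements.

4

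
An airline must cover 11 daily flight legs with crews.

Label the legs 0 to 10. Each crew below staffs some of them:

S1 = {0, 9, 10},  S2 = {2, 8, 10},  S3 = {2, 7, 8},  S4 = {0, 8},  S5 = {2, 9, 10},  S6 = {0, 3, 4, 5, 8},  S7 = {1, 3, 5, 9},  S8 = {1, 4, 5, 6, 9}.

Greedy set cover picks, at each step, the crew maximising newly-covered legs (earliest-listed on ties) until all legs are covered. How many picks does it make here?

4

Greedy: pick S6 (covers 5 new) → pick S5 (covers 3 new) → pick S8 (covers 2 new) → pick S3 (covers 1 new). Total picks: 4.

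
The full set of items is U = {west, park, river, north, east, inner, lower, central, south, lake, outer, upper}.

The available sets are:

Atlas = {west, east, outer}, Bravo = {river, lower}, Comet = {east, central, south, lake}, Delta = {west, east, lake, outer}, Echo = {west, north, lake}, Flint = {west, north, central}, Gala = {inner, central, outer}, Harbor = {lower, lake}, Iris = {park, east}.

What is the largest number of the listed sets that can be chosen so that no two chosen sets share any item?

4

Bravo, Echo, Gala, Iris are pairwise disjoint (Bravo={river,lower}; Echo={west,north,lake}; Gala={inner,central,outer}; Iris={park,east}).
Every remaining set overlaps one of these, and no 5 of the listed sets are pairwise disjoint, so 4 is the maximum.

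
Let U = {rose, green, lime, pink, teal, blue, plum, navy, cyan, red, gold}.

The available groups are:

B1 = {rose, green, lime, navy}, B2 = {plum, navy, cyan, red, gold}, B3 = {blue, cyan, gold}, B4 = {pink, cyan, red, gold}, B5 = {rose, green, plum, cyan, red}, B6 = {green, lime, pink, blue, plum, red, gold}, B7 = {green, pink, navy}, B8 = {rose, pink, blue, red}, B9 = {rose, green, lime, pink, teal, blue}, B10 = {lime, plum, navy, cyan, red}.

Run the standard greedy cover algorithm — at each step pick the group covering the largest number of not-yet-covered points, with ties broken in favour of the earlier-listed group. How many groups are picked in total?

Greedy: pick B6 (covers 7 new) → pick B1 (covers 2 new) → pick B2 (covers 1 new) → pick B9 (covers 1 new). Total picks: 4.
(The true minimum cover uses only 2 groups, so greedy is not optimal here.)

4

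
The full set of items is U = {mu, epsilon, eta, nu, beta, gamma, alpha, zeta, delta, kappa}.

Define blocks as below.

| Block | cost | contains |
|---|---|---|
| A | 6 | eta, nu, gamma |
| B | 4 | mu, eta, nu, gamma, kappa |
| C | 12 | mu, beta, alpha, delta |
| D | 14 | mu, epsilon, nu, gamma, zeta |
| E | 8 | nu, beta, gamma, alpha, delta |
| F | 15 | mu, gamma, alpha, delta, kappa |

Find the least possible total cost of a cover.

26

B, D, E together cover every item (B ∪ D ∪ E = {mu, epsilon, eta, nu, beta, gamma, alpha, zeta, delta, kappa}); total cost 4 + 14 + 8 = 26.
No covering selection has total cost below 26.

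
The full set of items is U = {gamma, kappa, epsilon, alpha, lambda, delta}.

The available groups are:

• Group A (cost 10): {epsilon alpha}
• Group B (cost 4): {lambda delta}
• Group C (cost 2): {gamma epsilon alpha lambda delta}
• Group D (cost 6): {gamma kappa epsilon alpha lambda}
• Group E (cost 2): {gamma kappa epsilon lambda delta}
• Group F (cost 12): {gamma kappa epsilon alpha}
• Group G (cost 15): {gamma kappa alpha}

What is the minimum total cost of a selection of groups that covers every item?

C, E together cover every item (C ∪ E = {gamma, kappa, epsilon, alpha, lambda, delta}); total cost 2 + 2 = 4.
No covering selection has total cost below 4.

4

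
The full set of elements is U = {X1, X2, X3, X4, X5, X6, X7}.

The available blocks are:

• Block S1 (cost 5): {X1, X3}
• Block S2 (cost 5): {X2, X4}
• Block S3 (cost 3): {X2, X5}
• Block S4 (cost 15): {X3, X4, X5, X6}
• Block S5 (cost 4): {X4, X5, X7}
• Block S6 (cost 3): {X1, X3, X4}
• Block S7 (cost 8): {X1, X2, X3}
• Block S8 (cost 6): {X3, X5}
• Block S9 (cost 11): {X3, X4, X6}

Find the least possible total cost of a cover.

S3, S5, S6, S9 together cover every element (S3 ∪ S5 ∪ S6 ∪ S9 = {X1, X2, X3, X4, X5, X6, X7}); total cost 3 + 4 + 3 + 11 = 21.
No covering selection has total cost below 21.

21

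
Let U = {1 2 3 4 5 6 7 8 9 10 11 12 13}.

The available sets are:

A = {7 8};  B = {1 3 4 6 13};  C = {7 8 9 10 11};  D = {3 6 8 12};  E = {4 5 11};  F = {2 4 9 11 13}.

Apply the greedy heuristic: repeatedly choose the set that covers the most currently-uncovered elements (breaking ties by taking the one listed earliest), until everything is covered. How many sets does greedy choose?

Greedy: pick B (covers 5 new) → pick C (covers 5 new) → pick D (covers 1 new) → pick E (covers 1 new) → pick F (covers 1 new). Total picks: 5.

5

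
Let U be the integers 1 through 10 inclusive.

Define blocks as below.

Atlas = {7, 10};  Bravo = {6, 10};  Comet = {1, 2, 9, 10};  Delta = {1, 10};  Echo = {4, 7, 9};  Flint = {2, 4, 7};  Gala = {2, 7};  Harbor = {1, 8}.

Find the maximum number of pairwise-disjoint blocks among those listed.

3

Bravo, Gala, Harbor are pairwise disjoint (Bravo={6,10}; Gala={2,7}; Harbor={1,8}).
Every remaining block overlaps one of these, and no 4 of the listed blocks are pairwise disjoint, so 3 is the maximum.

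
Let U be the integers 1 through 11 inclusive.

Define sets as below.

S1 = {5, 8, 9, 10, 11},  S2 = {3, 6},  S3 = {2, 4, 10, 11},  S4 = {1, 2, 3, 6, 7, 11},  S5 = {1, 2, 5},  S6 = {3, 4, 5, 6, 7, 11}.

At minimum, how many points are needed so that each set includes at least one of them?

3

H = {2, 6, 10} meets every set (each contains at least one member of H), and |H| = 3.
No choice of 2 points meets every set, so 3 is the minimum.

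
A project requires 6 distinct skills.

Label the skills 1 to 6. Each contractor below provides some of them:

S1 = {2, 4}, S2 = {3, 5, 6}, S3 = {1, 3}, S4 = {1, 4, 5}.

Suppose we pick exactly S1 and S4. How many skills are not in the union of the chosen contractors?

Union of S1, S4 = {1, 2, 4, 5}.
Not covered: 3, 6 — 2 skills.

2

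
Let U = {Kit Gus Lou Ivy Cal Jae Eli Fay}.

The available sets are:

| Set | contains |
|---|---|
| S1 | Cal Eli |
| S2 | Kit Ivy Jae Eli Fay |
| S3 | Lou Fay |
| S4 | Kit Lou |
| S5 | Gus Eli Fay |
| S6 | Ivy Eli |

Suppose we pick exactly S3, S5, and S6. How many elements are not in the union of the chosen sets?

Union of S3, S5, S6 = {Gus, Lou, Ivy, Eli, Fay}.
Not covered: Kit, Cal, Jae — 3 elements.

3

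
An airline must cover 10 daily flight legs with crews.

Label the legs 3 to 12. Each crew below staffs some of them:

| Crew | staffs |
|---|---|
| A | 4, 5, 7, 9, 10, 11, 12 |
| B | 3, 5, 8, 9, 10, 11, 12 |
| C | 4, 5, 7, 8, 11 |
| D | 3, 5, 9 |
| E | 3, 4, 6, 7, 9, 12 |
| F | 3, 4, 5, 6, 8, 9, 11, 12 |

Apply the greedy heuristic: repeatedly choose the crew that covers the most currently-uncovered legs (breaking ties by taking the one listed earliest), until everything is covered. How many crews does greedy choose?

2

Greedy: pick F (covers 8 new) → pick A (covers 2 new). Total picks: 2.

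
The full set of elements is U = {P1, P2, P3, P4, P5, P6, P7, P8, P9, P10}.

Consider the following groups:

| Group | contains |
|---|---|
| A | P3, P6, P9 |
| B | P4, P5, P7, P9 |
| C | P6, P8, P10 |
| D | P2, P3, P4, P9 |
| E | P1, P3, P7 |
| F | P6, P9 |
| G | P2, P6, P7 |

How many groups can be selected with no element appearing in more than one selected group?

C, E are pairwise disjoint (C={P6,P8,P10}; E={P1,P3,P7}).
Every remaining group overlaps one of these, and no 3 of the listed groups are pairwise disjoint, so 2 is the maximum.

2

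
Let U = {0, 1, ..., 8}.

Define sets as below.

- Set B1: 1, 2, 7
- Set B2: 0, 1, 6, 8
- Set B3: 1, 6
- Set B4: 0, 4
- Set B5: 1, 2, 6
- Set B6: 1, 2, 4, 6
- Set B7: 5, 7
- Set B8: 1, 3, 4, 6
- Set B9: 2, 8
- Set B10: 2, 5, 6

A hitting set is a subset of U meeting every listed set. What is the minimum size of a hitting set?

Take H = {1, 2, 4, 5}. Each listed set contains at least one of these, so H is a hitting set of size 4.
The sets B3, B4, B7, B9 are pairwise disjoint, so any hitting set needs a separate element for each — at least 4. Hence 4 is optimal.

4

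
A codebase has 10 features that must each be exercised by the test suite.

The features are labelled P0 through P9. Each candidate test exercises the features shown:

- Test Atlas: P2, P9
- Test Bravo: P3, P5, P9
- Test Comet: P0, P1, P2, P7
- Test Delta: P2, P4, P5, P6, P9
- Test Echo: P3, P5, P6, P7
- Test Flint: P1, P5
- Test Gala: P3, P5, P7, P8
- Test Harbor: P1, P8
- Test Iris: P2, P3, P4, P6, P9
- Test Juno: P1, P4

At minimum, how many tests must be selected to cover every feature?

Comet and Delta and Gala together: Comet ∪ Delta ∪ Gala = {P0, P1, P2, P3, P4, P5, P6, P7, P8, P9} — every feature is covered.
Only Comet contains P0, so Comet is forced; the remaining 6 features need at least 2 more tests (each remaining test adds at most 4) — so at least 3 tests are needed, and 3 is optimal.

3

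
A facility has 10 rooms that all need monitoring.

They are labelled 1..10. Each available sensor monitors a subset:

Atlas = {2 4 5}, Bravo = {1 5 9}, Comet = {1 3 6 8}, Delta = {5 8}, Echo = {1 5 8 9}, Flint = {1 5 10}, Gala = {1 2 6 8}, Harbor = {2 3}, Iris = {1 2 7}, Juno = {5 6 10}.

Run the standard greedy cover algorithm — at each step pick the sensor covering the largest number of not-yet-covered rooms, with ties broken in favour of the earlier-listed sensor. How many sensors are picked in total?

5

Greedy: pick Comet (covers 4 new) → pick Atlas (covers 3 new) → pick Bravo (covers 1 new) → pick Flint (covers 1 new) → pick Iris (covers 1 new). Total picks: 5.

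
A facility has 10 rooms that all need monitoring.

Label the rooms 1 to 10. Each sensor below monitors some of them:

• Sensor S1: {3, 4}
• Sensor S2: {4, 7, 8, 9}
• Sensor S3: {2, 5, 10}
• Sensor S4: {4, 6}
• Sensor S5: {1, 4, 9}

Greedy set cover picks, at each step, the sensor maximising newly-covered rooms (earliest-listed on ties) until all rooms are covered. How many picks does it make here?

Greedy: pick S2 (covers 4 new) → pick S3 (covers 3 new) → pick S1 (covers 1 new) → pick S4 (covers 1 new) → pick S5 (covers 1 new). Total picks: 5.

5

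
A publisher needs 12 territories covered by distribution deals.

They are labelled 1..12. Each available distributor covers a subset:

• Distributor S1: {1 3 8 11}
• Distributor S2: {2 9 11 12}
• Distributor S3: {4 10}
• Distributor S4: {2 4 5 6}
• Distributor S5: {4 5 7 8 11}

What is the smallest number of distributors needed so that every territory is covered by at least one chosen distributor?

S1 and S2 and S3 and S4 and S5 together: S1 ∪ S2 ∪ S3 ∪ S4 ∪ S5 = {1, 2, 3, 4, 5, 6, 7, 8, 9, 10, 11, 12} — every territory is covered.
No 4 of the 5 distributors cover everything (all 5 combinations miss at least one territory), so 5 is optimal.

5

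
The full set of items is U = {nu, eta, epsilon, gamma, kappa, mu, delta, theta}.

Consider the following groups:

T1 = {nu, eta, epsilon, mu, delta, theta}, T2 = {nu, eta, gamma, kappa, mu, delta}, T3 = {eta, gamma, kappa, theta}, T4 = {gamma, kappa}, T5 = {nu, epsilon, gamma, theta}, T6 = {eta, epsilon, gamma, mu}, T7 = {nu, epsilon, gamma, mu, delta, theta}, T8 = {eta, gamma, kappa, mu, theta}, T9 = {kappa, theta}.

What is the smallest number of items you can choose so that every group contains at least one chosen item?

Take H = {epsilon, kappa}. Each listed group contains at least one of these, so H is a hitting set of size 2.
The groups T1, T4 are pairwise disjoint, so any hitting set needs a separate item for each — at least 2. Hence 2 is optimal.

2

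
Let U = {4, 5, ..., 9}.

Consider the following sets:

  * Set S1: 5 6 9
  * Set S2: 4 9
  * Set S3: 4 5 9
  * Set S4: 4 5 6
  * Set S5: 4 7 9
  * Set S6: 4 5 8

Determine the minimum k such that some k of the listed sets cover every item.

Take {S4, S5, S6}. Their union is {4, 5, 6, 7, 8, 9}, which is all 6 items.
Only S5 contains 7, so S5 is forced; the remaining 3 items need at least 2 more sets (each remaining set adds at most 2) — so at least 3 sets are needed, and 3 is optimal.

3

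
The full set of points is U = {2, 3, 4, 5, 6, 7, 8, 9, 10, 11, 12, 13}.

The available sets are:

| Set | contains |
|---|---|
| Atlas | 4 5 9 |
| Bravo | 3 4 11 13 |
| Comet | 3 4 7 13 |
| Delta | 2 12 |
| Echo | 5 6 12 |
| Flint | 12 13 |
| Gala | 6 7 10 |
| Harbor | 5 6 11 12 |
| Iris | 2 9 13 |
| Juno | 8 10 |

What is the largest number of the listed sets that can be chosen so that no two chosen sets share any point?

3

Bravo, Echo, Juno are pairwise disjoint (Bravo={3,4,11,13}; Echo={5,6,12}; Juno={8,10}).
Every remaining set overlaps one of these, and no 4 of the listed sets are pairwise disjoint, so 3 is the maximum.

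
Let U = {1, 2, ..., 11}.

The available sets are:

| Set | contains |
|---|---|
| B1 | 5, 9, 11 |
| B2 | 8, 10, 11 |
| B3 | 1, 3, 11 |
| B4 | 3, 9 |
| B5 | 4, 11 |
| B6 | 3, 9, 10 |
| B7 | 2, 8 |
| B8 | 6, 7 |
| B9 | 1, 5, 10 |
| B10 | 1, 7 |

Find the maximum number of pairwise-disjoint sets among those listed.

5

B4, B5, B7, B8, B9 are pairwise disjoint (B4={3,9}; B5={4,11}; B7={2,8}; B8={6,7}; B9={1,5,10}).
Every remaining set overlaps one of these, and no 6 of the listed sets are pairwise disjoint, so 5 is the maximum.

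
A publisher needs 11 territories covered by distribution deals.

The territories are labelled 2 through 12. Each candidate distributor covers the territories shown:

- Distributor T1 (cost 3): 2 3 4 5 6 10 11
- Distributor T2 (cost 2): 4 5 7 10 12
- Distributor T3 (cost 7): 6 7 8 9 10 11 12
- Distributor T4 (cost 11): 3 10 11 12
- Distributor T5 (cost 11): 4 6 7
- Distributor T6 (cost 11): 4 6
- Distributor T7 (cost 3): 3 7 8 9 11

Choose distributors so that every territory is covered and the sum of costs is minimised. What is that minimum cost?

8

T1, T2, T7 together cover every territory (T1 ∪ T2 ∪ T7 = {2, 3, 4, 5, 6, 7, 8, 9, 10, 11, 12}); total cost 3 + 2 + 3 = 8.
No covering selection has total cost below 8.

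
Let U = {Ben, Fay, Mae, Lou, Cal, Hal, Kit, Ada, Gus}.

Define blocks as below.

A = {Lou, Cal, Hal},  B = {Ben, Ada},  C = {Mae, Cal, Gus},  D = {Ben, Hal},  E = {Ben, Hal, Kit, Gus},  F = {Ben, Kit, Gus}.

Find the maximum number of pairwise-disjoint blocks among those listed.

A, F are pairwise disjoint (A={Lou,Cal,Hal}; F={Ben,Kit,Gus}).
Every remaining block overlaps one of these, and no 3 of the listed blocks are pairwise disjoint, so 2 is the maximum.

2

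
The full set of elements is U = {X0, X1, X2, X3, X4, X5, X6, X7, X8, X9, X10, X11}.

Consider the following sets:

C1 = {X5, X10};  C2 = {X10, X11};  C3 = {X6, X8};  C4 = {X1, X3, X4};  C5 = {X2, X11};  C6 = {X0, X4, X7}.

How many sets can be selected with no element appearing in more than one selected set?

4

C1, C3, C5, C6 are pairwise disjoint (C1={X5,X10}; C3={X6,X8}; C5={X2,X11}; C6={X0,X4,X7}).
Every remaining set overlaps one of these, and no 5 of the listed sets are pairwise disjoint, so 4 is the maximum.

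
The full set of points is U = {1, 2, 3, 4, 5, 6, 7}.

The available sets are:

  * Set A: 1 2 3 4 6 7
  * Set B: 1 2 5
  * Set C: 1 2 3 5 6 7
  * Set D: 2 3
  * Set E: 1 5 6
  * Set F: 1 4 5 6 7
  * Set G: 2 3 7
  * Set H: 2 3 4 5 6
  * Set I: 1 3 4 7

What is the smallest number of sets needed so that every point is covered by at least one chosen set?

2

Take {A, F}. Their union is {1, 2, 3, 4, 5, 6, 7}, which is all 7 points.
No single set has all 7 points (the largest, A, has 6), so 2 is optimal.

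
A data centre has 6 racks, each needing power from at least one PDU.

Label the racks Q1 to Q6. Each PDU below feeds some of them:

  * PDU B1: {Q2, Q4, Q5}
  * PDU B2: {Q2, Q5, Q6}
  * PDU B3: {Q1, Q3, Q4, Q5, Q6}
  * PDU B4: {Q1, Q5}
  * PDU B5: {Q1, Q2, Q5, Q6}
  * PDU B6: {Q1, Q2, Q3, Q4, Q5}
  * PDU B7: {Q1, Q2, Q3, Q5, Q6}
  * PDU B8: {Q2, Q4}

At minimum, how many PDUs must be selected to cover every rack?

Take {B1, B7}. Their union is {Q1, Q2, Q3, Q4, Q5, Q6}, which is all 6 racks.
No single PDU has all 6 racks (the largest, B3, has 5), so 2 is optimal.

2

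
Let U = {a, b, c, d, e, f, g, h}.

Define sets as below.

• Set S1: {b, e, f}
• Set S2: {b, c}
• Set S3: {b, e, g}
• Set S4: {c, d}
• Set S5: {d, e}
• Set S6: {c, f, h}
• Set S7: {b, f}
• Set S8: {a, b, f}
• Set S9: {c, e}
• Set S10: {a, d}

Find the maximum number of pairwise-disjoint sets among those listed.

3

S7, S9, S10 are pairwise disjoint (S7={b,f}; S9={c,e}; S10={a,d}).
Every remaining set overlaps one of these, and no 4 of the listed sets are pairwise disjoint, so 3 is the maximum.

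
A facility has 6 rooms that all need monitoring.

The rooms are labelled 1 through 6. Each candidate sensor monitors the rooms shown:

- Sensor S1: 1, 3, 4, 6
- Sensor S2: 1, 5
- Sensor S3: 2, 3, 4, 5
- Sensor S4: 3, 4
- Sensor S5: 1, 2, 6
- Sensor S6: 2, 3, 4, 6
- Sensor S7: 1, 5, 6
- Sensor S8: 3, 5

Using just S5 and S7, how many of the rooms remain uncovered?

Union of S5, S7 = {1, 2, 5, 6}.
Not covered: 3, 4 — 2 rooms.

2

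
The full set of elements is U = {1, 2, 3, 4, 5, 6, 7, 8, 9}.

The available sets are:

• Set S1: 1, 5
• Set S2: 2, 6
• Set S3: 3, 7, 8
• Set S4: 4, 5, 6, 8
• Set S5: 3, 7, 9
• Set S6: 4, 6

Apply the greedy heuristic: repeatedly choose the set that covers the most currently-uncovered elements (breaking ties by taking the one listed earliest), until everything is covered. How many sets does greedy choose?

Greedy: pick S4 (covers 4 new) → pick S5 (covers 3 new) → pick S1 (covers 1 new) → pick S2 (covers 1 new). Total picks: 4.

4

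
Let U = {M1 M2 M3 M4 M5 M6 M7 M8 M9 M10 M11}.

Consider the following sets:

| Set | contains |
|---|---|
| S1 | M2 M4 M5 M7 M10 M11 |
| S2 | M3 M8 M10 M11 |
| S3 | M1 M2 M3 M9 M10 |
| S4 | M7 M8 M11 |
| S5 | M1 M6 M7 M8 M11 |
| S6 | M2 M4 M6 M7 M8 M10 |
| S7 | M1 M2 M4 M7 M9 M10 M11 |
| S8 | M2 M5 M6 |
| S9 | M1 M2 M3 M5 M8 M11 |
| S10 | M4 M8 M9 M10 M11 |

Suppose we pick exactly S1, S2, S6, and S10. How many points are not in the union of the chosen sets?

1

Union of S1, S2, S6, S10 = {M2, M3, M4, M5, M6, M7, M8, M9, M10, M11}.
Not covered: M1 — 1 point.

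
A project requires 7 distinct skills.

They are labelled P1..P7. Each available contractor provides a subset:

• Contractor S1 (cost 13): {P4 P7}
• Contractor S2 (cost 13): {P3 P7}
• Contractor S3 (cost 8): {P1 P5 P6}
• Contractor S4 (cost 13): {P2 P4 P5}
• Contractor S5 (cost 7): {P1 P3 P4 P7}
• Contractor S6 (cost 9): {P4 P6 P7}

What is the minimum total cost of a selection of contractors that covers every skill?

S3, S4, S5 together cover every skill (S3 ∪ S4 ∪ S5 = {P1, P2, P3, P4, P5, P6, P7}); total cost 8 + 13 + 7 = 28.
No covering selection has total cost below 28.

28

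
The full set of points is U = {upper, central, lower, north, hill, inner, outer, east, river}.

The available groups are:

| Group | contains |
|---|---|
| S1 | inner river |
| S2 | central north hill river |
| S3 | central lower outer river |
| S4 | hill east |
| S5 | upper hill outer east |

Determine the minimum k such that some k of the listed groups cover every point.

4

Take {S1, S2, S3, S5}. Their union is {upper, central, lower, north, hill, inner, outer, east, river}, which is all 9 points.
No 3 of the 5 groups cover everything (all 10 combinations miss at least one point), so 4 is optimal.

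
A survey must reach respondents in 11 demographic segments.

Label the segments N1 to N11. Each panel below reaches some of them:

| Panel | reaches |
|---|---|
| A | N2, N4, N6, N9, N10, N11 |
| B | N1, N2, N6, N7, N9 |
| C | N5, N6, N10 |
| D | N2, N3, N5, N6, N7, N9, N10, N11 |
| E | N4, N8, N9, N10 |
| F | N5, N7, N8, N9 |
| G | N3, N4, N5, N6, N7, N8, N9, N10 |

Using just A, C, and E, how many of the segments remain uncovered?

Union of A, C, E = {N2, N4, N5, N6, N8, N9, N10, N11}.
Not covered: N1, N3, N7 — 3 segments.

3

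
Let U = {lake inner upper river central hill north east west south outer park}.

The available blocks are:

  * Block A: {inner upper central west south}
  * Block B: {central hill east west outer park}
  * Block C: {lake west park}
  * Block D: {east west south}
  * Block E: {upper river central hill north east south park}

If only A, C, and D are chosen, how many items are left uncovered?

Union of A, C, D = {lake, inner, upper, central, east, west, south, park}.
Not covered: river, hill, north, outer — 4 items.

4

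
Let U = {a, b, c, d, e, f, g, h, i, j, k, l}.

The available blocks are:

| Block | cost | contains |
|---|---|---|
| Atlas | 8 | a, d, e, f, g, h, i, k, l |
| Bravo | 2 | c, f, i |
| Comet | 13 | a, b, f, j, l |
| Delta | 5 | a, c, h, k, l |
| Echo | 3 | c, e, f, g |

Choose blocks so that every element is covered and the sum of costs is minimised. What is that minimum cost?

23

Atlas, Bravo, Comet together cover every element (Atlas ∪ Bravo ∪ Comet = {a, b, c, d, e, f, g, h, i, j, k, l}); total cost 8 + 2 + 13 = 23.
No covering selection has total cost below 23.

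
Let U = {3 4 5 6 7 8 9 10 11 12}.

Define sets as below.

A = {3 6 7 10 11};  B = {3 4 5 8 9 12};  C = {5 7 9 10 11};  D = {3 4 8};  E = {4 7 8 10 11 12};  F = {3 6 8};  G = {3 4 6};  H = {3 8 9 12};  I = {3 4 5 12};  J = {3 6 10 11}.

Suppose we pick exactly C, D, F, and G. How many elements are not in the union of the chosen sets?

Union of C, D, F, G = {3, 4, 5, 6, 7, 8, 9, 10, 11}.
Not covered: 12 — 1 element.

1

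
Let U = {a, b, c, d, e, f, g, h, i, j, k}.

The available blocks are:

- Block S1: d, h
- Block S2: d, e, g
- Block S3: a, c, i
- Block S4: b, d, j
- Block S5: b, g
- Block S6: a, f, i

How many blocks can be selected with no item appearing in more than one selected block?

S1, S3, S5 are pairwise disjoint (S1={d,h}; S3={a,c,i}; S5={b,g}).
Every remaining block overlaps one of these, and no 4 of the listed blocks are pairwise disjoint, so 3 is the maximum.

3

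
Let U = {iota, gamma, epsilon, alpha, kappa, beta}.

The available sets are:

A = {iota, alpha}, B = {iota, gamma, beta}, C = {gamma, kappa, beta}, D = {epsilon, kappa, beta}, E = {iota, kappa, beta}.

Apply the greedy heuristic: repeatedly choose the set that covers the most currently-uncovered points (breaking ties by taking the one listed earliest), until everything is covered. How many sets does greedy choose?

Greedy: pick B (covers 3 new) → pick D (covers 2 new) → pick A (covers 1 new). Total picks: 3.

3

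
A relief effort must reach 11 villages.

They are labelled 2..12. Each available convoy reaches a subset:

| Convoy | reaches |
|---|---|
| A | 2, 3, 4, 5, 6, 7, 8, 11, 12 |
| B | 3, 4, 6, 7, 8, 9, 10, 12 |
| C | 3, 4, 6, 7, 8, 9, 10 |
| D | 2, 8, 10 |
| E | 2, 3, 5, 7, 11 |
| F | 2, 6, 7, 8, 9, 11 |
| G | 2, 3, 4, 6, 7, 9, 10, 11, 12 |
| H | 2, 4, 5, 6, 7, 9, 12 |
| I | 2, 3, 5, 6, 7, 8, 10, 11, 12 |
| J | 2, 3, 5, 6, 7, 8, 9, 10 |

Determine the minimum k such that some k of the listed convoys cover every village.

B and I together: B ∪ I = {2, 3, 4, 5, 6, 7, 8, 9, 10, 11, 12} — every village is covered.
No single convoy has all 11 villages (the largest, A, has 9), so 2 is optimal.

2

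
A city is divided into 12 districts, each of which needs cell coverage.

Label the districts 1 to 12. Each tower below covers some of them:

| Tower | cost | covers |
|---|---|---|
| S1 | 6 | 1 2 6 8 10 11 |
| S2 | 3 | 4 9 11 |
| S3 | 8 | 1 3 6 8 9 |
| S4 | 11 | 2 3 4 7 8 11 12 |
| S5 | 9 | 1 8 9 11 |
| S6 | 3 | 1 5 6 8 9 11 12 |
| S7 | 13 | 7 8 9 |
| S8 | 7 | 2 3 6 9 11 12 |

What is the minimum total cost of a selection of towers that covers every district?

S1, S4, S6 together cover every district (S1 ∪ S4 ∪ S6 = {1, 2, 3, 4, 5, 6, 7, 8, 9, 10, 11, 12}); total cost 6 + 11 + 3 = 20.
No covering selection has total cost below 20.

20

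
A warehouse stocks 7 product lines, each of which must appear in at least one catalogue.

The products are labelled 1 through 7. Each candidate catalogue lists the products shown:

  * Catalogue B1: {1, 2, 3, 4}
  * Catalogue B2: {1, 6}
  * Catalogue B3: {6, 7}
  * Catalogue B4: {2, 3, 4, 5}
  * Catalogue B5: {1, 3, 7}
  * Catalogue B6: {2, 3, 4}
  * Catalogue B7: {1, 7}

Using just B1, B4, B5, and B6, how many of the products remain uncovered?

1

Union of B1, B4, B5, B6 = {1, 2, 3, 4, 5, 7}.
Not covered: 6 — 1 product.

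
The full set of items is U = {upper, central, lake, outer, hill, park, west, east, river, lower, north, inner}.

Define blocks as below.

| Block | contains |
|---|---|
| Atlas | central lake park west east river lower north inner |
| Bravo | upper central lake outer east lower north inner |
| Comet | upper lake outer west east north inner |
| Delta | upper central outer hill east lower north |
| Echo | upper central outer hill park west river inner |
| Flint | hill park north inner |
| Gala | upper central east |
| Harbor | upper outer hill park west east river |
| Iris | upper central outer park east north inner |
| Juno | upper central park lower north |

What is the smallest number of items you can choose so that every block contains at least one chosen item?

The 2 items {upper, park} hit every block.
The blocks Flint, Gala are pairwise disjoint, so any hitting set needs a separate item for each — at least 2. Hence 2 is optimal.

2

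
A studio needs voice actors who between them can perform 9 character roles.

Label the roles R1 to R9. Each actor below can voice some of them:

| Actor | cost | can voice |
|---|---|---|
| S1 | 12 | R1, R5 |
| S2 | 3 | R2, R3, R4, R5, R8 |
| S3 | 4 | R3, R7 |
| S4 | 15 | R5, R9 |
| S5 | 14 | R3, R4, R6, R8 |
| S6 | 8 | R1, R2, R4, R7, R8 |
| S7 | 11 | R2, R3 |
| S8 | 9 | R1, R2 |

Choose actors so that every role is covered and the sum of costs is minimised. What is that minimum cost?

S4, S5, S6 together cover every role (S4 ∪ S5 ∪ S6 = {R1, R2, R3, R4, R5, R6, R7, R8, R9}); total cost 15 + 14 + 8 = 37.
The greedy pick S2, S3, S6, S5, S4 costs 44; no covering selection beats 37.

37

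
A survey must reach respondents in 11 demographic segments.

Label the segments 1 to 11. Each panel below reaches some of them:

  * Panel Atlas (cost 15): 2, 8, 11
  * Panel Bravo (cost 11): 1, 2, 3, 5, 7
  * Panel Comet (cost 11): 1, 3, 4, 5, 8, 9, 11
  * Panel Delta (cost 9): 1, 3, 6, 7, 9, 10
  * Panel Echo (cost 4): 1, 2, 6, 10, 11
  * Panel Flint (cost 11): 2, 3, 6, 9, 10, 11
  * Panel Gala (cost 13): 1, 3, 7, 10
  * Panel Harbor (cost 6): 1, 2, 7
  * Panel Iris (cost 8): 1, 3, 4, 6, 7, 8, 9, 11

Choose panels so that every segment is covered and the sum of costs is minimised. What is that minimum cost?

21

Comet, Echo, Harbor together cover every segment (Comet ∪ Echo ∪ Harbor = {1, 2, 3, 4, 5, 6, 7, 8, 9, 10, 11}); total cost 11 + 4 + 6 = 21.
The greedy pick Echo, Iris, Bravo costs 23; no covering selection beats 21.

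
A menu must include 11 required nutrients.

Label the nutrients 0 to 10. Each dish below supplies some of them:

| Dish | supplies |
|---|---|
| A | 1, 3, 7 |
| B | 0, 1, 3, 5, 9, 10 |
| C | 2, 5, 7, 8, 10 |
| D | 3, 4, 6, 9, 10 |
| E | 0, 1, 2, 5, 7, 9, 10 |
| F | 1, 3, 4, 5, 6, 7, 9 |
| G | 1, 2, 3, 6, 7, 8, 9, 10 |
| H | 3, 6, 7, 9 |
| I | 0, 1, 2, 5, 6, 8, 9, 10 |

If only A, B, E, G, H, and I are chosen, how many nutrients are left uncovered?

1

Union of A, B, E, G, H, I = {0, 1, 2, 3, 5, 6, 7, 8, 9, 10}.
Not covered: 4 — 1 nutrient.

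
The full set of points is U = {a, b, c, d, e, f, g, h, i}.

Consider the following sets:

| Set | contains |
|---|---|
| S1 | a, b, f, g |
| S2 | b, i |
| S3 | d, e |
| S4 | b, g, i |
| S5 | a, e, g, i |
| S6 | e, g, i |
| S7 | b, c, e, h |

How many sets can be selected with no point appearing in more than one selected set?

S2, S3 are pairwise disjoint (S2={b,i}; S3={d,e}).
Every remaining set overlaps one of these, and no 3 of the listed sets are pairwise disjoint, so 2 is the maximum.

2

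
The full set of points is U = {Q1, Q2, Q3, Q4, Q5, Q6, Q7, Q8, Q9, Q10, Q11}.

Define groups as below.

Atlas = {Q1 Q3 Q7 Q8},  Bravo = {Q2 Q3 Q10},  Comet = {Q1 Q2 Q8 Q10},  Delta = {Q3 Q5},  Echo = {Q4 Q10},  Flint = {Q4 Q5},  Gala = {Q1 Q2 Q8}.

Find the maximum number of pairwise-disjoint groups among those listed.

Delta, Echo, Gala are pairwise disjoint (Delta={Q3,Q5}; Echo={Q4,Q10}; Gala={Q1,Q2,Q8}).
Every remaining group overlaps one of these, and no 4 of the listed groups are pairwise disjoint, so 3 is the maximum.

3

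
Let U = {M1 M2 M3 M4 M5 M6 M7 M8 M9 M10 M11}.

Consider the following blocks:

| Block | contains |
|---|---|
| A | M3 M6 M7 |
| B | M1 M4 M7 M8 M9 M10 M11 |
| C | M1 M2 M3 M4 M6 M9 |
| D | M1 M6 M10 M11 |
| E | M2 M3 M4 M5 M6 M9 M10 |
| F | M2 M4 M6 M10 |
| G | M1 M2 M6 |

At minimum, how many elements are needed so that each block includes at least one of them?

2

Take H = {M4, M6}. Each listed block contains at least one of these, so H is a hitting set of size 2.
No single element lies in every block, so at least 2 are needed and 2 is optimal.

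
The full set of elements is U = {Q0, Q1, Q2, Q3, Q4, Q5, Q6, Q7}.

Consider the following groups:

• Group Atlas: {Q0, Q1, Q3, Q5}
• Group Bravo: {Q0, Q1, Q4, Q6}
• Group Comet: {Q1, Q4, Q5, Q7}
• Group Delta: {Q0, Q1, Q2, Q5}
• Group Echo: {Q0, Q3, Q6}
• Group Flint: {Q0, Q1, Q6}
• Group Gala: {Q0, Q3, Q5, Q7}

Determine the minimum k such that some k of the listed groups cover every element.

3

Bravo and Delta and Gala together: Bravo ∪ Delta ∪ Gala = {Q0, Q1, Q2, Q3, Q4, Q5, Q6, Q7} — every element is covered.
Only Delta contains Q2, so Delta is forced; the remaining 4 elements need at least 2 more groups (each remaining group adds at most 2) — so at least 3 groups are needed, and 3 is optimal.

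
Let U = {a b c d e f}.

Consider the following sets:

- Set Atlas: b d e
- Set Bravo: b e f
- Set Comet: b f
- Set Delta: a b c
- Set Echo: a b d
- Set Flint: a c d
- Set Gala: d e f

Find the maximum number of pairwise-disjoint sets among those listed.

Delta, Gala are pairwise disjoint (Delta={a,b,c}; Gala={d,e,f}).
Every remaining set overlaps one of these, and no 3 of the listed sets are pairwise disjoint, so 2 is the maximum.

2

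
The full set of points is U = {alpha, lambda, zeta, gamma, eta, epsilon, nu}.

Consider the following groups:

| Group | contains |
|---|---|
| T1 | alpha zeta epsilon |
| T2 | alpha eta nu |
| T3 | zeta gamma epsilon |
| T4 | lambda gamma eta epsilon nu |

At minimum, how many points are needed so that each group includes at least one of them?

2

The 2 points {zeta, nu} hit every group.
The groups T2, T3 are pairwise disjoint, so any hitting set needs a separate point for each — at least 2. Hence 2 is optimal.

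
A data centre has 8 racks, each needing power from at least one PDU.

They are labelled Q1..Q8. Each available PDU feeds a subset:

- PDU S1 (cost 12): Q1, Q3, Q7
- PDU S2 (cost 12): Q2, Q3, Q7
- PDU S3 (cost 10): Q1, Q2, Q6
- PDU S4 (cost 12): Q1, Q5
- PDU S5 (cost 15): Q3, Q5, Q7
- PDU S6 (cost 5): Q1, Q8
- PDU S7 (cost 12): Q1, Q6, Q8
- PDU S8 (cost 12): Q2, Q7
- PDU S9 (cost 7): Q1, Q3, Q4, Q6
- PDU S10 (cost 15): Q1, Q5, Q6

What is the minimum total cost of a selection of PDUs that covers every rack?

36

S2, S4, S6, S9 together cover every rack (S2 ∪ S4 ∪ S6 ∪ S9 = {Q1, Q2, Q3, Q4, Q5, Q6, Q7, Q8}); total cost 12 + 12 + 5 + 7 = 36.
No covering selection has total cost below 36.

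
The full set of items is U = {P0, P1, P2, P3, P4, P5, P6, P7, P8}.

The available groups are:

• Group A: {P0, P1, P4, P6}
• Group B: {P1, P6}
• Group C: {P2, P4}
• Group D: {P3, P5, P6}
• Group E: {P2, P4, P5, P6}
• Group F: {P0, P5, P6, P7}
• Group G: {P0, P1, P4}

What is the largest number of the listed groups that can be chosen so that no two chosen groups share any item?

C, F are pairwise disjoint (C={P2,P4}; F={P0,P5,P6,P7}).
Every remaining group overlaps one of these, and no 3 of the listed groups are pairwise disjoint, so 2 is the maximum.

2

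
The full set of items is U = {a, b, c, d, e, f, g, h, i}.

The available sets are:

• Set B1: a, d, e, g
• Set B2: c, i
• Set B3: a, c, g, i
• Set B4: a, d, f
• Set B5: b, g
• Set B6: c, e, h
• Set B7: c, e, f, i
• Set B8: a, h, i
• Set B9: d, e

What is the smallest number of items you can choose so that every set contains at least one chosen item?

4

The 4 items {a, c, d, g} hit every set.
No choice of 3 items meets every set, so 4 is the minimum.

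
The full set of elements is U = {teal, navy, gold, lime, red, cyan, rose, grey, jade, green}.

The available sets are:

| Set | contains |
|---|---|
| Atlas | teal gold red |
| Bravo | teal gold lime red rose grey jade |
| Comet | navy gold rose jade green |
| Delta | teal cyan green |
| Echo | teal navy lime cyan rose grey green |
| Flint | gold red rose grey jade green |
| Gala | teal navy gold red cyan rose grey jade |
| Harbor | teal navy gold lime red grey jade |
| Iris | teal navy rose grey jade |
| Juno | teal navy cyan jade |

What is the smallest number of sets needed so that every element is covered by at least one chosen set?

Echo and Gala together: Echo ∪ Gala = {teal, navy, gold, lime, red, cyan, rose, grey, jade, green} — every element is covered.
No single set has all 10 elements (the largest, Gala, has 8), so 2 is optimal.

2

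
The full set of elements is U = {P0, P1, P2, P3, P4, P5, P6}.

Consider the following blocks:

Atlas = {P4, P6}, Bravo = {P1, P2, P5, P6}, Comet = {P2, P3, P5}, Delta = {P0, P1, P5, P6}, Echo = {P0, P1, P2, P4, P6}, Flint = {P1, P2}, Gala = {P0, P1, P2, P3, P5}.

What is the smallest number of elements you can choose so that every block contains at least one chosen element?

Take H = {P2, P6}. Each listed block contains at least one of these, so H is a hitting set of size 2.
The blocks Atlas, Comet are pairwise disjoint, so any hitting set needs a separate element for each — at least 2. Hence 2 is optimal.

2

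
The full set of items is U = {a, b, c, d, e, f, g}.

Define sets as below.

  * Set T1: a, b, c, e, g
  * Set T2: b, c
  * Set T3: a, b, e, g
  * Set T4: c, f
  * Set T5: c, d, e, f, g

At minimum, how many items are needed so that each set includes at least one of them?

2

The 2 items {b, f} hit every set.
The sets T3, T4 are pairwise disjoint, so any hitting set needs a separate item for each — at least 2. Hence 2 is optimal.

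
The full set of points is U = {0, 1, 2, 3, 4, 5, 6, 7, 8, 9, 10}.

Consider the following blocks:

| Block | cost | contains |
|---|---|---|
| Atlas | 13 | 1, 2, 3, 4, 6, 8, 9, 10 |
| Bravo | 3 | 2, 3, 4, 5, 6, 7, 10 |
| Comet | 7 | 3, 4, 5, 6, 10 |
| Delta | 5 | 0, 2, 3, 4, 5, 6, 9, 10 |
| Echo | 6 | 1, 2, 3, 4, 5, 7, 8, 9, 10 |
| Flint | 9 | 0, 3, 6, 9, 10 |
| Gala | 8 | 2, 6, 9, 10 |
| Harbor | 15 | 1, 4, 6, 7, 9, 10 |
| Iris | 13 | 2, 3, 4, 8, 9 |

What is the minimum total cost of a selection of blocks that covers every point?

11

Delta, Echo together cover every point (Delta ∪ Echo = {0, 1, 2, 3, 4, 5, 6, 7, 8, 9, 10}); total cost 5 + 6 = 11.
The greedy pick Bravo, Echo, Delta costs 14; no covering selection beats 11.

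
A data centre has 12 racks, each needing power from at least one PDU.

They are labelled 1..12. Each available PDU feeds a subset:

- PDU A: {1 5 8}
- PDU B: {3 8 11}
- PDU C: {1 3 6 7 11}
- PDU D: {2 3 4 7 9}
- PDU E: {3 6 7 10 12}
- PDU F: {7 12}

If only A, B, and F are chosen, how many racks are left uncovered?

5

Union of A, B, F = {1, 3, 5, 7, 8, 11, 12}.
Not covered: 2, 4, 6, 9, 10 — 5 racks.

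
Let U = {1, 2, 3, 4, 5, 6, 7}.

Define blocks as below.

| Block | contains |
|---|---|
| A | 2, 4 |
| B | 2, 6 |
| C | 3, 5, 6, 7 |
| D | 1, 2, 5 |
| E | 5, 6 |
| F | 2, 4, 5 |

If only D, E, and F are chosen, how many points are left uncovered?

2

Union of D, E, F = {1, 2, 4, 5, 6}.
Not covered: 3, 7 — 2 points.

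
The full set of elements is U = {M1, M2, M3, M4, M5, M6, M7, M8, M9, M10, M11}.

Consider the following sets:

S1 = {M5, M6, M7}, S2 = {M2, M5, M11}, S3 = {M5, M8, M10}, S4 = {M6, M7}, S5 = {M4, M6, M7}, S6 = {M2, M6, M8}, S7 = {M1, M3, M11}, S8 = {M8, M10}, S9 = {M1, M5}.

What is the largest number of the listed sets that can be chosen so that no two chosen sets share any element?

S1, S7, S8 are pairwise disjoint (S1={M5,M6,M7}; S7={M1,M3,M11}; S8={M8,M10}).
Every remaining set overlaps one of these, and no 4 of the listed sets are pairwise disjoint, so 3 is the maximum.

3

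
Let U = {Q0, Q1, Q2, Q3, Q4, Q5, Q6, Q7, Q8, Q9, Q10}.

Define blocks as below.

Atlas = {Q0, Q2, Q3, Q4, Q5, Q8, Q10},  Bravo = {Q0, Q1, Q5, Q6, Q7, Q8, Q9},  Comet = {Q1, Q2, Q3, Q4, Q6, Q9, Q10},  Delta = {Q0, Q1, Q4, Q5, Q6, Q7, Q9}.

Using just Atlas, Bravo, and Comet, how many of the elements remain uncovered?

Union of Atlas, Bravo, Comet = {Q0, Q1, Q2, Q3, Q4, Q5, Q6, Q7, Q8, Q9, Q10} — that's every element, so 0 are uncovered.

0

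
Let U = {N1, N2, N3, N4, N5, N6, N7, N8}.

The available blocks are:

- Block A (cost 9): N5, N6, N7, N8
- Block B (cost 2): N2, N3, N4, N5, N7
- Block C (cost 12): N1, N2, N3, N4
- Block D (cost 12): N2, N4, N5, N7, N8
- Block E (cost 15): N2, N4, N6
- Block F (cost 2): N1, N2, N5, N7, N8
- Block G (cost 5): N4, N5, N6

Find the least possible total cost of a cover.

9

B, F, G together cover every element (B ∪ F ∪ G = {N1, N2, N3, N4, N5, N6, N7, N8}); total cost 2 + 2 + 5 = 9.
No covering selection has total cost below 9.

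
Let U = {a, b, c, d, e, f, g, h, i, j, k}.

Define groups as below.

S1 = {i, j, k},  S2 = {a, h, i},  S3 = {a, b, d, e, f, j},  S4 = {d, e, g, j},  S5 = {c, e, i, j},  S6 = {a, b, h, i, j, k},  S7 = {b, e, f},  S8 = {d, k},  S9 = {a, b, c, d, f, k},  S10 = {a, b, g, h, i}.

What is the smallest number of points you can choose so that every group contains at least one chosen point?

3

Take T = {e, h, k}. Each listed group contains at least one of these, so T is a hitting set of size 3.
The groups S2, S7, S8 are pairwise disjoint, so any hitting set needs a separate point for each — at least 3. Hence 3 is optimal.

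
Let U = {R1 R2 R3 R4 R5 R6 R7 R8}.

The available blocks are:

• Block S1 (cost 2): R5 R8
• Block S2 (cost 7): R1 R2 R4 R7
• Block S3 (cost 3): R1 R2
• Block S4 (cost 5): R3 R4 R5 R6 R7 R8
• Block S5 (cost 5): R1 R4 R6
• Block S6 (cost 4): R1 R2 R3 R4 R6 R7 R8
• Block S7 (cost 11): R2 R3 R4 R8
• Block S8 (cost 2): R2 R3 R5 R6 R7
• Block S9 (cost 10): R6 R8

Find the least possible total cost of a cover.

S1, S6 together cover every item (S1 ∪ S6 = {R1, R2, R3, R4, R5, R6, R7, R8}); total cost 2 + 4 = 6.
No covering selection has total cost below 6.

6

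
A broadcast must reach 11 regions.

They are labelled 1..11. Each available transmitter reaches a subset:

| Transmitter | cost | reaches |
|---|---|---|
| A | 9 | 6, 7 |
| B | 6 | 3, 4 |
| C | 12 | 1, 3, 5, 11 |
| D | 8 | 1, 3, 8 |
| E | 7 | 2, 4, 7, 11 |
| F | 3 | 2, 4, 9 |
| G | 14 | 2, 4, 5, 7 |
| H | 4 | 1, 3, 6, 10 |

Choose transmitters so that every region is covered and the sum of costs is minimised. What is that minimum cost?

C, D, E, F, H together cover every region (C ∪ D ∪ E ∪ F ∪ H = {1, 2, 3, 4, 5, 6, 7, 8, 9, 10, 11}); total cost 12 + 8 + 7 + 3 + 4 = 34.
No covering selection has total cost below 34.

34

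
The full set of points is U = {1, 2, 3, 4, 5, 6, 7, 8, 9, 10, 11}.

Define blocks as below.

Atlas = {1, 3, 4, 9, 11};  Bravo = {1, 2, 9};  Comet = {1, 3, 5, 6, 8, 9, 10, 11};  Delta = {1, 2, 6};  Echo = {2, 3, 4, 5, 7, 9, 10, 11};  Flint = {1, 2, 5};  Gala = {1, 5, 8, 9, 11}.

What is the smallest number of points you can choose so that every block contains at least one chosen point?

2

Take H = {1, 11}. Each listed block contains at least one of these, so H is a hitting set of size 2.
No single point lies in every block, so at least 2 are needed and 2 is optimal.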